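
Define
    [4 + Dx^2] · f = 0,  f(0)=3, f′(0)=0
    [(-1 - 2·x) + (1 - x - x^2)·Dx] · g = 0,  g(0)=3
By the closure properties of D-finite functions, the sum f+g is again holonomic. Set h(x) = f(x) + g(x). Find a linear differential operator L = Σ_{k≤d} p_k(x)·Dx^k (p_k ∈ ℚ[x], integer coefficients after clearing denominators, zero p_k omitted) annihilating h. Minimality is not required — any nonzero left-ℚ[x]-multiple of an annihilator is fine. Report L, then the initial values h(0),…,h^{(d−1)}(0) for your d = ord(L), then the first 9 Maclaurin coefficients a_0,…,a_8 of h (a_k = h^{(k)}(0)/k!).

f: a_k = 3, 0, -6, 0, 2, 0, -4/15, 0, 2/105, …
g: a_k = 3, 3, 6, 9, 15, 24, 39, 63, 102, …
Weyl lclm of L_f,L_g ⇒ L₀ (ord ≤ 3).
L = (-44 - 96·x - 32·x^2 - 48·x^3 - 40·x^4 - 16·x^5) + (16 - 20·x - 8·x^2 + 16·x^3 - 12·x^4 - 24·x^5 - 8·x^6)·Dx + (-11 - 24·x - 8·x^2 - 12·x^3 - 10·x^4 - 4·x^5)·Dx^2 + (4 - 5·x - 2·x^2 + 4·x^3 - 3·x^4 - 6·x^5 - 2·x^6)·Dx^3  (order 3).
h: a_k = 6, 3, 0, 9, 17, 24, 581/15, 63, 10712/105, …
ICs: h(0) = 6, h′(0) = 3, h′′(0) = 0.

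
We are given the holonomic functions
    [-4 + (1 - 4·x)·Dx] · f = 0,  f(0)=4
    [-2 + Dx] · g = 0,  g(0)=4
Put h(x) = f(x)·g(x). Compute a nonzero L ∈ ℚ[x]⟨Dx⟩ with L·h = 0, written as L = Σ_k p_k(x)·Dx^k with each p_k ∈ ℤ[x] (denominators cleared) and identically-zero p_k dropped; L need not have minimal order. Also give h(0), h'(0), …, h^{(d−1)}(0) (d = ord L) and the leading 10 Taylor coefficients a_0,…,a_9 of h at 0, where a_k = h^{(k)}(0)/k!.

L = (6 - 8·x) + (-1 + 4·x)·Dx  (order 1).
h: a_k = 16, 96, 416, 5056/3, 6752, 405184/15, 4862272/45, 45381248/105, 544575008/315, 19604700352/2835, …
ICs: h(0) = 16.

f: a_k = 4, 16, 64, 256, 1024, 4096, 16384, 65536, 262144, 1048576, …
g: a_k = 4, 8, 8, 16/3, 8/3, 16/15, 16/45, 32/315, 8/315, 16/2835, …
L₀ := L_f ⊗_s L_g (sym. prod.), ord ≤ 1.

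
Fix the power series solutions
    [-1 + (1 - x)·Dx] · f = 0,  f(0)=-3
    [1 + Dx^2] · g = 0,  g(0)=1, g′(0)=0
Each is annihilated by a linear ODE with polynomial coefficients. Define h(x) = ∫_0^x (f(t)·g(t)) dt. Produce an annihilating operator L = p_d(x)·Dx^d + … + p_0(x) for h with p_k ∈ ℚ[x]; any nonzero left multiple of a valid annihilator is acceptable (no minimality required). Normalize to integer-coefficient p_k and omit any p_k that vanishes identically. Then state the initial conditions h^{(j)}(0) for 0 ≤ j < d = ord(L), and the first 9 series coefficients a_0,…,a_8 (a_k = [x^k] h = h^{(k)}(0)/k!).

f: a_k = -3, -3, -3, -3, -3, -3, -3, -3, -3, …
g: a_k = 1, 0, -1/2, 0, 1/24, 0, -1/720, 0, 1/40320, …
Product ⇒ symmetric product L₀, ord ≤ 2.
Integrate: L := L₀·Dx.
L = (-1 + x)·Dx + 2·Dx^2 + (-1 + x)·Dx^3  (order 3).
h: a_k = 0, -3, -3/2, -1/2, -3/8, -13/40, -13/48, -389/1680, -389/1920, …
ICs: h(0) = 0, h′(0) = -3, h′′(0) = -3.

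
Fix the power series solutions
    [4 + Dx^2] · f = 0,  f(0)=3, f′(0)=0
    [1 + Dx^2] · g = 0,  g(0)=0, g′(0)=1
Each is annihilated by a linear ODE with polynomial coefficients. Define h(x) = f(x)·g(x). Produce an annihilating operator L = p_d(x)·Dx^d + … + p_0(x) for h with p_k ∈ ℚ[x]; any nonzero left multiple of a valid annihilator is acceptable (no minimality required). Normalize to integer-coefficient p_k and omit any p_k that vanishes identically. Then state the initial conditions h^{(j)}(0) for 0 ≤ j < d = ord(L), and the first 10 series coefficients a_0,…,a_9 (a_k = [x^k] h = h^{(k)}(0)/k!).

L = 9 + 10·Dx^2 + Dx^4  (order 4).
h: a_k = 0, 3, 0, -13/2, 0, 121/40, 0, -1093/1680, 0, 9841/120960, …
ICs: h(0) = 0, h′(0) = 3, h′′(0) = 0, h′′′(0) = -39.

f: a_k = 3, 0, -6, 0, 2, 0, -4/15, 0, 2/105, 0, …
g: a_k = 0, 1, 0, -1/6, 0, 1/120, 0, -1/5040, 0, 1/362880, …
Product ⇒ symmetric product L₀, ord ≤ 4.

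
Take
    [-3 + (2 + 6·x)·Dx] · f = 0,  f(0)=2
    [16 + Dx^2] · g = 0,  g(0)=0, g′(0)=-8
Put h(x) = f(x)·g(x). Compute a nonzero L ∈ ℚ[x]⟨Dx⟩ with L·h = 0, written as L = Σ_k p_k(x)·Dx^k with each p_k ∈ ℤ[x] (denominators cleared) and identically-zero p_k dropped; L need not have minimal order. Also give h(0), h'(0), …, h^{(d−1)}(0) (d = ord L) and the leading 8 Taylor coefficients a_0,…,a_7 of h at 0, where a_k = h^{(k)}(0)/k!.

L = (91 + 384·x + 576·x^2) + (-12 - 36·x)·Dx + (4 + 24·x + 36·x^2)·Dx^2  (order 2).
h: a_k = 0, -16, -24, 182/3, 37, -3781/120, -6841/80, 3137023/20160, …
ICs: h(0) = 0, h′(0) = -16.

f: a_k = 2, 3, -9/4, 27/8, -405/64, 1701/128, -15309/512, 72171/1024, …
g: a_k = 0, -8, 0, 64/3, 0, -256/15, 0, 2048/315, …
L₀ := L_f ⊗_s L_g (sym. prod.), ord ≤ 2.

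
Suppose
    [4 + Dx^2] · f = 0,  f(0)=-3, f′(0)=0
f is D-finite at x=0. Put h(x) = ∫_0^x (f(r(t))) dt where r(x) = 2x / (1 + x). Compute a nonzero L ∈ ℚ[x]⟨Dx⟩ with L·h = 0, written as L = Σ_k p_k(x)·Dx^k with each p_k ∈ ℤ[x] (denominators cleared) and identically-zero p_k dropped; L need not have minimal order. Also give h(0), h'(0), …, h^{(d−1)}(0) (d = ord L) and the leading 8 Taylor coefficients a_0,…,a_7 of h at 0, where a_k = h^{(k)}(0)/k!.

L = 16·Dx + (2 + 6·x + 6·x^2 + 2·x^3)·Dx^2 + (1 + 4·x + 6·x^2 + 4·x^3 + x^4)·Dx^3  (order 3).
h: a_k = 0, -3, 0, 8, -12, 8, 16/3, -392/15, …
ICs: h(0) = 0, h′(0) = -3, h′′(0) = 0.

f: a_k = -3, 0, 6, 0, -2, 0, 4/15, 0, …
Substitute x→r, Dx→(1/r')Dx; clear ⇒ L₀.
Integrate: L := L₀·Dx.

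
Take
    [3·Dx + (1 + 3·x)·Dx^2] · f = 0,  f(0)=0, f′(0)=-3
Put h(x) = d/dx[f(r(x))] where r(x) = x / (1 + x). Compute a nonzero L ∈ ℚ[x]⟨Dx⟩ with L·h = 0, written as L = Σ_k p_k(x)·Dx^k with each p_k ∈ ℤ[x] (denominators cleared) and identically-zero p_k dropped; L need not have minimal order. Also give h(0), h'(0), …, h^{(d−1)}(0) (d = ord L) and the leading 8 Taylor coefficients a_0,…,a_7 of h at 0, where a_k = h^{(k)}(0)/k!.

L = (5 + 8·x) + (1 + 5·x + 4·x^2)·Dx  (order 1).
h: a_k = -3, 15, -63, 255, -1023, 4095, -16383, 65535, …
ICs: h(0) = -3.

f: a_k = 0, -3, 9/2, -9, 81/4, -243/5, 243/2, -2187/7, …
Change of var in L_f (x↦r) gives L₀.
Derive L from L₀ (diff closure).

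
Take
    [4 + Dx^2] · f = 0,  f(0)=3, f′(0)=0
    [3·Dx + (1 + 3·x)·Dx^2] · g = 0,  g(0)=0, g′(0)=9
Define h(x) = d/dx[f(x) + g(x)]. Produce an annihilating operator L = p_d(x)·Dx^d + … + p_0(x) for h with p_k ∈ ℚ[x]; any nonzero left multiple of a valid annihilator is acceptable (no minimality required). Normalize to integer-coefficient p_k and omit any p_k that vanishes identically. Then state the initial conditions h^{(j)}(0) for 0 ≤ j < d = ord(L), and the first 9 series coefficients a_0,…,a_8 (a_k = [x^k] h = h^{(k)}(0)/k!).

L = (348 + 144·x + 216·x^2) + (44 + 180·x + 216·x^2 + 216·x^3)·Dx + (87 + 36·x + 54·x^2)·Dx^2 + (11 + 45·x + 54·x^2 + 54·x^3)·Dx^3  (order 3).
h: a_k = 9, -39, 81, -235, 729, -10943/5, 6561, -2066699/105, 59049, …
ICs: h(0) = 9, h′(0) = -39, h′′(0) = 162.

f: a_k = 3, 0, -6, 0, 2, 0, -4/15, 0, 2/105, …
g: a_k = 0, 9, -27/2, 27, -243/4, 729/5, -729/2, 6561/7, -19683/8, …
L₀ := lclm(L_f,L_g); ord L₀ ≤ 2+2.
h=h₀': d/dx-closure on L₀ ⇒ L.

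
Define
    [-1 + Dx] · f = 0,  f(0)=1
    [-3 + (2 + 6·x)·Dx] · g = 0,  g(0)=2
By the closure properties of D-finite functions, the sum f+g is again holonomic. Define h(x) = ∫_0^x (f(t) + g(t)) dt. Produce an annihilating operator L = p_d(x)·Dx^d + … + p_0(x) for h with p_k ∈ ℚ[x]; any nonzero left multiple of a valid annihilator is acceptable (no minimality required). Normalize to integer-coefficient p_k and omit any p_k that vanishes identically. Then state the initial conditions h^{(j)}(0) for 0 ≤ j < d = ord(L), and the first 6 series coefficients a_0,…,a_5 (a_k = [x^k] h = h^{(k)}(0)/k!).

L = (15 + 18·x)·Dx + (-13 - 24·x - 36·x^2)·Dx^2 + (-2 + 6·x + 36·x^2)·Dx^3  (order 3).
h: a_k = 0, 3, 2, -7/12, 85/96, -1207/960, …
ICs: h(0) = 0, h′(0) = 3, h′′(0) = 4.

f: a_k = 1, 1, 1/2, 1/6, 1/24, 1/120, …
g: a_k = 2, 3, -9/4, 27/8, -405/64, 1701/128, …
Weyl lclm of L_f,L_g ⇒ L₀ (ord ≤ 2).
Integrate: L := L₀·Dx.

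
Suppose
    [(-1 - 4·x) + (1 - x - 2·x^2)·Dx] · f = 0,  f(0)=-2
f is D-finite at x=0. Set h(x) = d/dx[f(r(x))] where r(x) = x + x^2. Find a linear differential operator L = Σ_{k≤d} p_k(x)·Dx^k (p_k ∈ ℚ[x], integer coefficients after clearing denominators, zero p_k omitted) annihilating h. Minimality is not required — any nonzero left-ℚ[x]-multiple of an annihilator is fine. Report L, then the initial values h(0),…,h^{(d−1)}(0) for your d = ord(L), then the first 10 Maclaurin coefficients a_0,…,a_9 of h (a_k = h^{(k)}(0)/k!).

f: a_k = -2, -2, -6, -10, -22, -42, -86, -170, -342, -682, …
f∘r: x↦r, Dx↦Dx/r' in L_f ⇒ L₀.
Derive L from L₀ (diff closure).
L = (8 + 10·x + 30·x^2 + 40·x^3 + 20·x^4) + (-1 - x + 5·x^2 + 10·x^3 + 10·x^4 + 4·x^5)·Dx  (order 1).
h: a_k = -2, -16, -66, -232, -800, -2628, -8358, -26112, -80262, -243620, …
ICs: h(0) = -2.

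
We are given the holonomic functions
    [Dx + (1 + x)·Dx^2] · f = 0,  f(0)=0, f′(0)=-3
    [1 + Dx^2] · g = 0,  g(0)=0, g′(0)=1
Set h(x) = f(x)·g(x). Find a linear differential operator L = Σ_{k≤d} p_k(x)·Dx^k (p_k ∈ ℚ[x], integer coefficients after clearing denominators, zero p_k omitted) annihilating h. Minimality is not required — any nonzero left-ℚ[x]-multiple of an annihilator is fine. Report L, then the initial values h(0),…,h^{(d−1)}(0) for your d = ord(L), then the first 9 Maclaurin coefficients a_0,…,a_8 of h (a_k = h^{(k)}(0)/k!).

L = (-3 + 6·x + 19·x^2 + 16·x^3 + 4·x^4) + (4 + 20·x + 24·x^2 + 8·x^3)·Dx + (20·x + 42·x^2 + 32·x^3 + 8·x^4)·Dx^2 + (4 + 20·x + 24·x^2 + 8·x^3)·Dx^3 + (3 + 14·x + 23·x^2 + 16·x^3 + 4·x^4)·Dx^4  (order 4).
h: a_k = 0, 0, -3, 3/2, -1/2, 1/2, -11/24, 31/80, -113/336, …
ICs: h(0) = 0, h′(0) = 0, h′′(0) = -6, h′′′(0) = 9.

f: a_k = 0, -3, 3/2, -1, 3/4, -3/5, 1/2, -3/7, 3/8, …
g: a_k = 0, 1, 0, -1/6, 0, 1/120, 0, -1/5040, 0, …
Sym-product of L_f,L_g gives L₀ (≤ ord 4).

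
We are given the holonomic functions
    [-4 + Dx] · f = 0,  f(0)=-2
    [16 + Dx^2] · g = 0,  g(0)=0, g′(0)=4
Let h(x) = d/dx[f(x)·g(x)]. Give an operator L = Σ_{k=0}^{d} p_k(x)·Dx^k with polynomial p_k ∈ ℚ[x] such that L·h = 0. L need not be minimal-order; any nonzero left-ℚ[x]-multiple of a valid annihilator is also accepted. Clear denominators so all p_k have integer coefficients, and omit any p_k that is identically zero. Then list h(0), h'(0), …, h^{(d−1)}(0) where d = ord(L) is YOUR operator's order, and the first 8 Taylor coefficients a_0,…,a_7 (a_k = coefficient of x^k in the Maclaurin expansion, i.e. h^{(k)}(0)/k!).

L = 32 - 8·Dx + Dx^2  (order 2).
h: a_k = -8, -64, -128, 0, 1024/3, 8192/15, 16384/45, 0, …
ICs: h(0) = -8, h′(0) = -64.

f: a_k = -2, -8, -16, -64/3, -64/3, -256/15, -512/45, -2048/315, …
g: a_k = 0, 4, 0, -32/3, 0, 128/15, 0, -1024/315, …
h₀=f·g: eliminate ⇒ L₀, order ≤ 1·2.
Differentiate: ansatz ord ≤ ord L₀ ⇒ L.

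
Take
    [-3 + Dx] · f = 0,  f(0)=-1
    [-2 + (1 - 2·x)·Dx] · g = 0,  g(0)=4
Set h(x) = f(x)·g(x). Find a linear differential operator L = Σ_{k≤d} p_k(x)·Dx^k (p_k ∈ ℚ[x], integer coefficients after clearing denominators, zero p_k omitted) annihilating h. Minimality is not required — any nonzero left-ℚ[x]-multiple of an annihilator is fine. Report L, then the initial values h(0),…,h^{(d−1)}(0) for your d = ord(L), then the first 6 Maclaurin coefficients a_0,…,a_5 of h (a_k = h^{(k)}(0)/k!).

f: a_k = -1, -3, -9/2, -9/2, -27/8, -81/40, …
g: a_k = 4, 8, 16, 32, 64, 128, …
Sym-product of L_f,L_g gives L₀ (≤ ord 1).
L = (5 - 6·x) + (-1 + 2·x)·Dx  (order 1).
h: a_k = -4, -20, -58, -134, -563/2, -5711/10, …
ICs: h(0) = -4.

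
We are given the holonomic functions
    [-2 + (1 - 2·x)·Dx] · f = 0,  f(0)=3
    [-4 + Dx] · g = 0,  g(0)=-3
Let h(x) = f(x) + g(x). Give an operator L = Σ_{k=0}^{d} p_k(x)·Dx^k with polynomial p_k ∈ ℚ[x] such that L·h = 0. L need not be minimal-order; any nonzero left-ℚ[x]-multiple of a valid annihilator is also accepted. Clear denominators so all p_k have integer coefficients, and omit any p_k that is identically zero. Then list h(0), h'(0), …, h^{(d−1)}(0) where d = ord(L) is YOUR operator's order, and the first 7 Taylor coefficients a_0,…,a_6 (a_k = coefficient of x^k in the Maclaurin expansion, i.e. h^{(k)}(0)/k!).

L = -32·x + (-4 + 32·x - 32·x^2)·Dx + (1 - 6·x + 8·x^2)·Dx^2  (order 2).
h: a_k = 0, -6, -12, -8, 16, 352/5, 2624/15, …
ICs: h(0) = 0, h′(0) = -6.

f: a_k = 3, 6, 12, 24, 48, 96, 192, …
g: a_k = -3, -12, -24, -32, -32, -128/5, -256/15, …
Weyl lclm of L_f,L_g ⇒ L₀ (ord ≤ 2).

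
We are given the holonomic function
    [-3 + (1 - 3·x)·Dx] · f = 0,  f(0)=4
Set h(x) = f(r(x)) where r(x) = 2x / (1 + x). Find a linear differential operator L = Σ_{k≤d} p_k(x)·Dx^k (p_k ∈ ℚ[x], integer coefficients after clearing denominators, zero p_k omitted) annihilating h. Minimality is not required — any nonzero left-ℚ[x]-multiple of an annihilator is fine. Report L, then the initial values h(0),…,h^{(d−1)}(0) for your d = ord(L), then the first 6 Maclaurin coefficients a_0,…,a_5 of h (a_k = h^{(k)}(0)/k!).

f: a_k = 4, 12, 36, 108, 324, 972, …
h₀=f(r): pull back L_f along r ⇒ L₀.
L = 6 + (-1 + 4·x + 5·x^2)·Dx  (order 1).
h: a_k = 4, 24, 120, 600, 3000, 15000, …
ICs: h(0) = 4.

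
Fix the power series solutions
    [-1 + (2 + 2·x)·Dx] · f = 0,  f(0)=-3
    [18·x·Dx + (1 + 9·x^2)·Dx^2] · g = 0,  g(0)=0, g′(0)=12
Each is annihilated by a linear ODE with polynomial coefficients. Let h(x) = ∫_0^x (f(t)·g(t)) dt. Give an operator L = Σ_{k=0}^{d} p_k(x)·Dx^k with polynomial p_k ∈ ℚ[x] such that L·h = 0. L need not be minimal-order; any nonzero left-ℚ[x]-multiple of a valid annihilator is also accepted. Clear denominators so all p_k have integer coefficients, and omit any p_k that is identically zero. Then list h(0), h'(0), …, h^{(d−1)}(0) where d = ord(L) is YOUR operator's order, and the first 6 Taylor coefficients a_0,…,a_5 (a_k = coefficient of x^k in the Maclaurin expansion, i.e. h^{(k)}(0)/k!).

L = (3 - 36·x - 9·x^2)·Dx + (-4 + 68·x + 108·x^2 + 36·x^3)·Dx^2 + (4 + 8·x + 40·x^2 + 72·x^3 + 36·x^4)·Dx^3  (order 3).
h: a_k = 0, 0, -18, -6, 225/8, 207/20, …
ICs: h(0) = 0, h′(0) = 0, h′′(0) = -36.

f: a_k = -3, -3/2, 3/8, -3/16, 15/128, -21/256, …
g: a_k = 0, 12, 0, -36, 0, 972/5, …
Sym-product of L_f,L_g gives L₀ (≤ ord 2).
h=∫h₀ ⇒ L = L₀·Dx.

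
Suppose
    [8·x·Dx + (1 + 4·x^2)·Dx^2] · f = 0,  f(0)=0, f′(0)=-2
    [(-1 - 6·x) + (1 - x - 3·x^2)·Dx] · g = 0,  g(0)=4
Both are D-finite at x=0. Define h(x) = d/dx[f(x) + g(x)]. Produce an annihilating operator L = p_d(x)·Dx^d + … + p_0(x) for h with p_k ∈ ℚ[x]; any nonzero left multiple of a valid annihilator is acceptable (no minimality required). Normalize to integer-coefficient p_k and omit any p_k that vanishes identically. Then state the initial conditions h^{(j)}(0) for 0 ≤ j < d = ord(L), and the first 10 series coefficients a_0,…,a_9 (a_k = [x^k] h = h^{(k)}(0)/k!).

f: a_k = 0, -2, 0, 8/3, 0, -32/5, 0, 128/7, 0, -512/9, …
g: a_k = 4, 4, 16, 28, 76, 160, 388, 868, 2032, 4636, …
h₀=f+g: left-lcm gives L₀, ord ≤ 3.
Differentiate: ansatz ord ≤ ord L₀ ⇒ L.
L = (32 - 128·x - 1488·x^2 - 2880·x^3 - 8424·x^4 - 2592·x^6) + (-25 - 160·x - 214·x^2 - 1188·x^3 - 2628·x^4 - 6264·x^5 - 432·x^6 - 2592·x^7)·Dx + (4 + 9·x + 54·x^2 - 66·x^3 - x^4 - 444·x^5 - 720·x^6 - 144·x^7 - 432·x^8)·Dx^2  (order 2).
h: a_k = 2, 32, 92, 304, 768, 2328, 6204, 16256, 41212, 107320, …
ICs: h(0) = 2, h′(0) = 32.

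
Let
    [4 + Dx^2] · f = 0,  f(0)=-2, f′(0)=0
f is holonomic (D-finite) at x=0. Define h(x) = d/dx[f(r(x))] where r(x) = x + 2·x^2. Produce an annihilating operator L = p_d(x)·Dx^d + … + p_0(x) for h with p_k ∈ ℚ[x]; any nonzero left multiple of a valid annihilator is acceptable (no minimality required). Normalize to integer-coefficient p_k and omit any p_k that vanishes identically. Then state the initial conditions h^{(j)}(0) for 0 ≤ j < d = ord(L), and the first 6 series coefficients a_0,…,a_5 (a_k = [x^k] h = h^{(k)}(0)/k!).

f: a_k = -2, 0, 4, 0, -4/3, 0, …
L₀ from L_f via x↦r, Dx↦r'^{-1}Dx.
h₀' ⇒ L via d/dx closure of L₀.
L = (52 + 64·x + 384·x^2 + 1024·x^3 + 1024·x^4) + (-12 - 48·x)·Dx + (1 + 8·x + 16·x^2)·Dx^2  (order 2).
h: a_k = 0, 8, 48, 176/3, -160/3, -2864/15, …
ICs: h(0) = 0, h′(0) = 8.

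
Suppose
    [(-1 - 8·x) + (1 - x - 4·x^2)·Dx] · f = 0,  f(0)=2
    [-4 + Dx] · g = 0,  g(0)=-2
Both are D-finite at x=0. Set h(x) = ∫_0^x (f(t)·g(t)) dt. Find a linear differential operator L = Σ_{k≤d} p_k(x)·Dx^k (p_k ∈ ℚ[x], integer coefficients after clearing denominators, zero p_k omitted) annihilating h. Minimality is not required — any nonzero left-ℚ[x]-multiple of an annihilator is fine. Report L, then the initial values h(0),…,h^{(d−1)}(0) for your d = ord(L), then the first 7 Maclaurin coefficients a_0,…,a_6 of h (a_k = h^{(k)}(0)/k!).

f: a_k = 2, 2, 10, 18, 58, 130, 362, …
g: a_k = -2, -8, -16, -64/3, -64/3, -256/15, -512/45, …
Product ⇒ symmetric product L₀, ord ≤ 1.
h=∫h₀ ⇒ L = L₀·Dx.
L = (5 + 4·x - 16·x^2)·Dx + (-1 + x + 4·x^2)·Dx^2  (order 2).
h: a_k = 0, -4, -10, -68/3, -143/3, -1516/15, -9766/45, …
ICs: h(0) = 0, h′(0) = -4.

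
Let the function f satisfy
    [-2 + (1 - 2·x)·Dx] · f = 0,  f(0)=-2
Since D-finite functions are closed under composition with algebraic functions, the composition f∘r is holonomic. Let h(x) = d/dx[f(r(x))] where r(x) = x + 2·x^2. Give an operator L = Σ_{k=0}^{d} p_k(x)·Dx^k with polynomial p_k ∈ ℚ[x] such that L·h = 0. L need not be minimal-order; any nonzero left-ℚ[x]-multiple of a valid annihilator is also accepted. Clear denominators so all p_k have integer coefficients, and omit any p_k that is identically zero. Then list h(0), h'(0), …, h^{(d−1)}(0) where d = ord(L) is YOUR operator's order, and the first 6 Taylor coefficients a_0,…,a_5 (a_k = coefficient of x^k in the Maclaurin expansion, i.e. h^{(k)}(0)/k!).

L = (8 + 24·x + 48·x^2) + (-1 - 2·x + 12·x^2 + 16·x^3)·Dx  (order 1).
h: a_k = -4, -32, -144, -640, -2560, -9984, …
ICs: h(0) = -4.

f: a_k = -2, -4, -8, -16, -32, -64, …
f∘r: x↦r, Dx↦Dx/r' in L_f ⇒ L₀.
h=h₀': d/dx-closure on L₀ ⇒ L.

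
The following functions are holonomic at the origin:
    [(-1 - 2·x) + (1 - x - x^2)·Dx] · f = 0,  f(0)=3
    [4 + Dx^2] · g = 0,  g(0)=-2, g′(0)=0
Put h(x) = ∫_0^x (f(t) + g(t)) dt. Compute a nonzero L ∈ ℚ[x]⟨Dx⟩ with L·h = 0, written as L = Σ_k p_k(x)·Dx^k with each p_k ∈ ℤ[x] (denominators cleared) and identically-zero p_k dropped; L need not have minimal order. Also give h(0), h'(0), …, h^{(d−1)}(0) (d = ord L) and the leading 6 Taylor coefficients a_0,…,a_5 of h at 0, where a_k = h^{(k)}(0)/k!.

f: a_k = 3, 3, 6, 9, 15, 24, …
g: a_k = -2, 0, 4, 0, -4/3, 0, …
L₀ := lclm(L_f,L_g); ord L₀ ≤ 1+2.
∫: right-multiply L₀ by Dx.
L = (44 + 96·x + 32·x^2 + 48·x^3 + 40·x^4 + 16·x^5)·Dx + (-16 + 20·x + 8·x^2 - 16·x^3 + 12·x^4 + 24·x^5 + 8·x^6)·Dx^2 + (11 + 24·x + 8·x^2 + 12·x^3 + 10·x^4 + 4·x^5)·Dx^3 + (-4 + 5·x + 2·x^2 - 4·x^3 + 3·x^4 + 6·x^5 + 2·x^6)·Dx^4  (order 4).
h: a_k = 0, 1, 3/2, 10/3, 9/4, 41/15, …
ICs: h(0) = 0, h′(0) = 1, h′′(0) = 3, h′′′(0) = 20.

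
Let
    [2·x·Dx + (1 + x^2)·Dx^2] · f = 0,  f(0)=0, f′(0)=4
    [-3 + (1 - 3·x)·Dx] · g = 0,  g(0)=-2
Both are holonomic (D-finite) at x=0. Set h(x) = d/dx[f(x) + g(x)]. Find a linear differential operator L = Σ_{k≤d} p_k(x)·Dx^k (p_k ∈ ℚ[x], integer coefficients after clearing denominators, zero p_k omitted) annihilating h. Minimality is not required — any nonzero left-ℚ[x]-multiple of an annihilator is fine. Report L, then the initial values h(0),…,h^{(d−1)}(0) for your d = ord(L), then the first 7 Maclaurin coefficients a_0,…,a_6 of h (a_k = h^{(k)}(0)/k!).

f: a_k = 0, 4, 0, -4/3, 0, 4/5, 0, …
g: a_k = -2, -6, -18, -54, -162, -486, -1458, …
Sum ⇒ L₀ = lclm(L_f,L_g) in ℚ(x)⟨Dx⟩.
h=h₀': d/dx-closure on L₀ ⇒ L.
L = (6 - 72·x - 18·x^2) + (-28 + 6·x - 60·x^2 - 18·x^3)·Dx + (3 - 8·x - 8·x^3 - 3·x^4)·Dx^2  (order 2).
h: a_k = -2, -36, -166, -648, -2426, -8748, -30622, …
ICs: h(0) = -2, h′(0) = -36.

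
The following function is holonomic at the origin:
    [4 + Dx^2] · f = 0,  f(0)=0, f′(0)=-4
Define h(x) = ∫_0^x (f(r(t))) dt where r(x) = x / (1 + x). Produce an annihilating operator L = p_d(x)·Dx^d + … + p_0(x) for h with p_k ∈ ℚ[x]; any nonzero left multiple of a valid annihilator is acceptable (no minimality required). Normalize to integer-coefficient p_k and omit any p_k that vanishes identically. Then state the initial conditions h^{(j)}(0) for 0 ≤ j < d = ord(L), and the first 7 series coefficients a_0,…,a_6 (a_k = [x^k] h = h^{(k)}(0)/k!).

f: a_k = 0, -4, 0, 8/3, 0, -8/15, 0, …
Change of var in L_f (x↦r) gives L₀.
h=∫h₀ ⇒ L = L₀·Dx.
L = 4·Dx + (2 + 6·x + 6·x^2 + 2·x^3)·Dx^2 + (1 + 4·x + 6·x^2 + 4·x^3 + x^4)·Dx^3  (order 3).
h: a_k = 0, 0, -2, 4/3, -1/3, -4/5, 86/45, …
ICs: h(0) = 0, h′(0) = 0, h′′(0) = -4.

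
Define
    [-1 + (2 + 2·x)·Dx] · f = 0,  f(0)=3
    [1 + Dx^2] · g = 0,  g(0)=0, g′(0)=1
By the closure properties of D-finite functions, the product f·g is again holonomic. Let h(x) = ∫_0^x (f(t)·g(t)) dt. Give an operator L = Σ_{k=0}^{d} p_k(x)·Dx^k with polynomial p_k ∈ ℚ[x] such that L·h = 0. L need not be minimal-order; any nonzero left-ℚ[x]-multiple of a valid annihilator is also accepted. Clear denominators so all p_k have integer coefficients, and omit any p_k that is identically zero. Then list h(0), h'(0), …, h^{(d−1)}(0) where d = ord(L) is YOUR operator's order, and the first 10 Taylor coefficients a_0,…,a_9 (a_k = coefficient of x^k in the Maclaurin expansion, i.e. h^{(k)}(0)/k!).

f: a_k = 3, 3/2, -3/8, 3/16, -15/128, 21/256, -63/1024, 99/2048, -1287/32768, 2145/65536, …
g: a_k = 0, 1, 0, -1/6, 0, 1/120, 0, -1/5040, 0, 1/362880, …
f·g: L₀ = L_f ⊗_s L_g, ord ≤ 1·2.
∫: right-multiply L₀ by Dx.
L = (7 + 8·x + 4·x^2)·Dx + (-4 - 4·x)·Dx^2 + (4 + 8·x + 4·x^2)·Dx^3  (order 3).
h: a_k = 0, 0, 3/2, 1/2, -7/32, -1/80, -19/3840, 81/8960, -983/172032, 7727/1935360, …
ICs: h(0) = 0, h′(0) = 0, h′′(0) = 3.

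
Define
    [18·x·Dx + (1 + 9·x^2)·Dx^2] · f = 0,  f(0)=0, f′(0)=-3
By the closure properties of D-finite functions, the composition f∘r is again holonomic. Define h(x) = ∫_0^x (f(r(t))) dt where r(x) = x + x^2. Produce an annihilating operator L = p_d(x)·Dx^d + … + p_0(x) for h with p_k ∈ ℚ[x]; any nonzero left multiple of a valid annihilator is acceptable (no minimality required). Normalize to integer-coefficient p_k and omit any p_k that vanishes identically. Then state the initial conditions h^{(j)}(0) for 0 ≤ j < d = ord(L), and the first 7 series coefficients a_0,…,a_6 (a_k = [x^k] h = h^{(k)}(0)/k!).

L = (-2 + 18·x + 72·x^2 + 108·x^3 + 54·x^4)·Dx^2 + (1 + 2·x + 9·x^2 + 36·x^3 + 45·x^4 + 18·x^5)·Dx^3  (order 3).
h: a_k = 0, 0, -3/2, -1, 9/4, 27/5, -18/5, …
ICs: h(0) = 0, h′(0) = 0, h′′(0) = -3.

f: a_k = 0, -3, 0, 9, 0, -243/5, 0, …
Change of var in L_f (x↦r) gives L₀.
h=∫h₀ ⇒ L = L₀·Dx.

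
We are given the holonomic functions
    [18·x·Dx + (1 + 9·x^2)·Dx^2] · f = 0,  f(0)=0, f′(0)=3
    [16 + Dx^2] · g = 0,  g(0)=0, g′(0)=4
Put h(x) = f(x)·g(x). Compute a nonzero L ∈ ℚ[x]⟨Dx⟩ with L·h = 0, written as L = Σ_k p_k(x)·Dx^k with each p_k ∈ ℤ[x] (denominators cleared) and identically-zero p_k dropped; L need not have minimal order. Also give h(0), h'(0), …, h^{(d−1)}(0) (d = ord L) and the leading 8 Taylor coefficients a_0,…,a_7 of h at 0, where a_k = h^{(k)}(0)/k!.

L = (20800 + 494784·x^2 + 2923776·x^4 + 11943936·x^6 + 26873856·x^8) + (19584·x + 342144·x^3 + 2239488·x^5 + 6718464·x^7)·Dx + (1700 + 42732·x^2 + 318816·x^4 + 1492992·x^6 + 3359232·x^8)·Dx^2 + (1224·x + 21384·x^3 + 139968·x^5 + 419904·x^7)·Dx^3 + (25 + 738·x^2 + 8505·x^4 + 46656·x^6 + 104976·x^8)·Dx^4  (order 4).
h: a_k = 0, 0, 12, 0, -68, 0, 316, 0, …
ICs: h(0) = 0, h′(0) = 0, h′′(0) = 24, h′′′(0) = 0.

f: a_k = 0, 3, 0, -9, 0, 243/5, 0, -2187/7, …
g: a_k = 0, 4, 0, -32/3, 0, 128/15, 0, -1024/315, …
Product ⇒ symmetric product L₀, ord ≤ 4.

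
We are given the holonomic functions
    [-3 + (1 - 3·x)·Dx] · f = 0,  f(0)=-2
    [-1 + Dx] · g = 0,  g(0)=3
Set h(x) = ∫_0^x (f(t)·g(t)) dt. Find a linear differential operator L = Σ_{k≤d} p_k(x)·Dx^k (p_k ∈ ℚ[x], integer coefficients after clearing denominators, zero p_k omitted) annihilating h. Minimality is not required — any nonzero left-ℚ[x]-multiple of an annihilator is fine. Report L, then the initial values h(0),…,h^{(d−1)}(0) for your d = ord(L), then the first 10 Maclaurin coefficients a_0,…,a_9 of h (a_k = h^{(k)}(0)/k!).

f: a_k = -2, -6, -18, -54, -162, -486, -1458, -4374, -13122, -39366, …
g: a_k = 3, 3, 3/2, 1/2, 1/8, 1/40, 1/240, 1/1680, 1/13440, 1/120960, …
Product ⇒ symmetric product L₀, ord ≤ 1.
h=∫₀ˣh₀: take L = L₀·Dx.
L = (4 - 3·x)·Dx + (-1 + 3·x)·Dx^2  (order 2).
h: a_k = 0, -6, -12, -25, -113/2, -2713/20, -5087/15, -104647/120, -1538311/672, -369194641/60480, …
ICs: h(0) = 0, h′(0) = -6.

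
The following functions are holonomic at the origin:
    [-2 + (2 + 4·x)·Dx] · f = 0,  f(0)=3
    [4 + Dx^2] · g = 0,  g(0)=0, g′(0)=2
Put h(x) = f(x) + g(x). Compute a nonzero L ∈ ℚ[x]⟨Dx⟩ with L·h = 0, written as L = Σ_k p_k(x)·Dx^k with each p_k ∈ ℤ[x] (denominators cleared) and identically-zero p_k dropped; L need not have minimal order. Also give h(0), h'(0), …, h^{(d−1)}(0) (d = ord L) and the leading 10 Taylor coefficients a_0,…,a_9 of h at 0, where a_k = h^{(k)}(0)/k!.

f: a_k = 3, 3, -3/2, 3/2, -15/8, 21/8, -63/16, 99/16, -1287/128, 2145/128, …
g: a_k = 0, 2, 0, -4/3, 0, 4/15, 0, -8/315, 0, 4/2835, …
L₀ := lclm(L_f,L_g); ord L₀ ≤ 1+2.
L = (-28 - 64·x - 64·x^2) + (12 + 88·x + 192·x^2 + 128·x^3)·Dx + (-7 - 16·x - 16·x^2)·Dx^2 + (3 + 22·x + 48·x^2 + 32·x^3)·Dx^3  (order 3).
h: a_k = 3, 5, -3/2, 1/6, -15/8, 347/120, -63/16, 31057/5040, -1287/128, 6081587/362880, …
ICs: h(0) = 3, h′(0) = 5, h′′(0) = -3.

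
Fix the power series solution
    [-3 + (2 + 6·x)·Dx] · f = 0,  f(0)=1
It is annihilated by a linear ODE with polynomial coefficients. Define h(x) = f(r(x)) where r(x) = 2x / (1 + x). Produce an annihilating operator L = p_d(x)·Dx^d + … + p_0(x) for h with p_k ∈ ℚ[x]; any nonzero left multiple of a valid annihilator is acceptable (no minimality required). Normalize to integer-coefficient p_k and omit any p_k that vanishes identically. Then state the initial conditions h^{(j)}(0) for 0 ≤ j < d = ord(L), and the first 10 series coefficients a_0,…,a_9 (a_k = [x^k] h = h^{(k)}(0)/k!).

L = -3 + (1 + 8·x + 7·x^2)·Dx  (order 1).
h: a_k = 1, 3, -15/2, 51/2, -861/8, 4137/8, -42987/16, 234975/16, -10648221/128, 61936809/128, …
ICs: h(0) = 1.

f: a_k = 1, 3/2, -9/8, 27/16, -405/128, 1701/256, -15309/1024, 72171/2048, -2814669/32768, 14073345/65536, …
L₀ from L_f via x↦r, Dx↦r'^{-1}Dx.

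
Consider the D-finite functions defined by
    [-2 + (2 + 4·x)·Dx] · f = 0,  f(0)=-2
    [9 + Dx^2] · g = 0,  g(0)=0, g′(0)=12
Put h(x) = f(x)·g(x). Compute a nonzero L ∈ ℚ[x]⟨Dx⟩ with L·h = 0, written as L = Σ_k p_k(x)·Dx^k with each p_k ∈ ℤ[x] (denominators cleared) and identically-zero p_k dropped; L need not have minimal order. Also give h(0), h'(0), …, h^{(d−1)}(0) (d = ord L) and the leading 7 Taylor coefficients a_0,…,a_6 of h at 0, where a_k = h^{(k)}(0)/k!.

L = (12 + 36·x + 36·x^2) + (-2 - 4·x)·Dx + (1 + 4·x + 4·x^2)·Dx^2  (order 2).
h: a_k = 0, -24, -24, 48, 24, -96/5, -96/5, …
ICs: h(0) = 0, h′(0) = -24.

f: a_k = -2, -2, 1, -1, 5/4, -7/4, 21/8, …
g: a_k = 0, 12, 0, -18, 0, 81/10, 0, …
f·g: L₀ = L_f ⊗_s L_g, ord ≤ 1·2.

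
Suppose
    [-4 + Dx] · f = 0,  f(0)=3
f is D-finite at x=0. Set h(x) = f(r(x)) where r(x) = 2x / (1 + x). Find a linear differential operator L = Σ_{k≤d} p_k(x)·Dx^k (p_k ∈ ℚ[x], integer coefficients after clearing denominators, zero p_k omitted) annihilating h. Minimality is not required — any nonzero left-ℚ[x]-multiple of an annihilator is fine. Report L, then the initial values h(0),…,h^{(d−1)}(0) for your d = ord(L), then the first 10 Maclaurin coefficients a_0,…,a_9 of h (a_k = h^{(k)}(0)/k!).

f: a_k = 3, 12, 24, 32, 32, 128/5, 256/15, 1024/105, 512/105, 2048/945, …
h₀=f(r): pull back L_f along r ⇒ L₀.
L = -8 + (1 + 2·x + x^2)·Dx  (order 1).
h: a_k = 3, 24, 72, 88, 8, -264/5, 184/15, 3224/105, -1128/35, 4504/945, …
ICs: h(0) = 3.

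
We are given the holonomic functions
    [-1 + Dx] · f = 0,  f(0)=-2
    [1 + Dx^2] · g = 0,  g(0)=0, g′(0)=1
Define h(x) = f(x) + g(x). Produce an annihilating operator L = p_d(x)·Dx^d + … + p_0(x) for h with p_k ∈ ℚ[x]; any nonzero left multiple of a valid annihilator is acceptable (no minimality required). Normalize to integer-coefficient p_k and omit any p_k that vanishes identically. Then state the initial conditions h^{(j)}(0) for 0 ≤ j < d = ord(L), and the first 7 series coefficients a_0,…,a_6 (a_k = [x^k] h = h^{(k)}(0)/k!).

L = -1 + Dx - Dx^2 + Dx^3  (order 3).
h: a_k = -2, -1, -1, -1/2, -1/12, -1/120, -1/360, …
ICs: h(0) = -2, h′(0) = -1, h′′(0) = -2.

f: a_k = -2, -2, -1, -1/3, -1/12, -1/60, -1/360, …
g: a_k = 0, 1, 0, -1/6, 0, 1/120, 0, …
h₀=f+g: left-lcm gives L₀, ord ≤ 3.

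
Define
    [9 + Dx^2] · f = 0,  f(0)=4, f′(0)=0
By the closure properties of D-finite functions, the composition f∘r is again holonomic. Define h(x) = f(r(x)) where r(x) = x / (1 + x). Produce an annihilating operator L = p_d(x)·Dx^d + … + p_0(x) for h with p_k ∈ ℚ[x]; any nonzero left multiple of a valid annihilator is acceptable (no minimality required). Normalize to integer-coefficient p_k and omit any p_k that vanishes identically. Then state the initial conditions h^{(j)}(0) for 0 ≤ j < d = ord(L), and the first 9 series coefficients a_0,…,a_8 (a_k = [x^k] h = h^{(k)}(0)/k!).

f: a_k = 4, 0, -18, 0, 27/2, 0, -81/20, 0, 729/1120, …
h₀=f(r): pull back L_f along r ⇒ L₀.
L = 9 + (2 + 6·x + 6·x^2 + 2·x^3)·Dx + (1 + 4·x + 6·x^2 + 4·x^3 + x^4)·Dx^2  (order 2).
h: a_k = 4, 0, -18, 36, -81/2, 18, 819/20, -1377/10, 293553/1120, …
ICs: h(0) = 4, h′(0) = 0.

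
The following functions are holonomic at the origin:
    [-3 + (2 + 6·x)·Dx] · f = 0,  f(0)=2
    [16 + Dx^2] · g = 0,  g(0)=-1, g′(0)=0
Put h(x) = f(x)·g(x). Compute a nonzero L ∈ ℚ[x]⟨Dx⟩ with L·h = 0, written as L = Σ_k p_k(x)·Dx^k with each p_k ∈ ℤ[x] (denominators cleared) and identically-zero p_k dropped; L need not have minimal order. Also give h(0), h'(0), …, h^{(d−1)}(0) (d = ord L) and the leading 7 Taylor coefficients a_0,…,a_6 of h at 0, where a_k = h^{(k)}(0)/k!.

f: a_k = 2, 3, -9/4, 27/8, -405/64, 1701/128, -15309/512, …
g: a_k = -1, 0, 8, 0, -32/3, 0, 256/45, …
Sym-product of L_f,L_g gives L₀ (≤ ord 2).
L = (91 + 384·x + 576·x^2) + (-12 - 36·x)·Dx + (4 + 24·x + 36·x^2)·Dx^2  (order 2).
h: a_k = -2, -3, 73/4, 165/8, -6337/192, -2341/128, 337609/23040, …
ICs: h(0) = -2, h′(0) = -3.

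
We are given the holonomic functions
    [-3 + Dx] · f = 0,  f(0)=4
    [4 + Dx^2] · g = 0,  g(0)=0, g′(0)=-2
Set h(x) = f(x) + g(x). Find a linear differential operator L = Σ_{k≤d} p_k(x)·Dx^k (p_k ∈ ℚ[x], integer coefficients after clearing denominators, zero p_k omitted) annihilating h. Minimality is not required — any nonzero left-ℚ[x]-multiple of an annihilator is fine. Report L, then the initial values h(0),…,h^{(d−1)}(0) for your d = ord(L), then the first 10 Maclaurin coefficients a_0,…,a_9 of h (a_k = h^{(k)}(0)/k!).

L = -12 + 4·Dx - 3·Dx^2 + Dx^3  (order 3).
h: a_k = 4, 10, 18, 58/3, 27/2, 47/6, 81/20, 317/180, 729/1120, 3911/18144, …
ICs: h(0) = 4, h′(0) = 10, h′′(0) = 36.

f: a_k = 4, 12, 18, 18, 27/2, 81/10, 81/20, 243/140, 729/1120, 243/1120, …
g: a_k = 0, -2, 0, 4/3, 0, -4/15, 0, 8/315, 0, -4/2835, …
f+g: L₀ = lclm(L_f,L_g), ord ≤ 1+2.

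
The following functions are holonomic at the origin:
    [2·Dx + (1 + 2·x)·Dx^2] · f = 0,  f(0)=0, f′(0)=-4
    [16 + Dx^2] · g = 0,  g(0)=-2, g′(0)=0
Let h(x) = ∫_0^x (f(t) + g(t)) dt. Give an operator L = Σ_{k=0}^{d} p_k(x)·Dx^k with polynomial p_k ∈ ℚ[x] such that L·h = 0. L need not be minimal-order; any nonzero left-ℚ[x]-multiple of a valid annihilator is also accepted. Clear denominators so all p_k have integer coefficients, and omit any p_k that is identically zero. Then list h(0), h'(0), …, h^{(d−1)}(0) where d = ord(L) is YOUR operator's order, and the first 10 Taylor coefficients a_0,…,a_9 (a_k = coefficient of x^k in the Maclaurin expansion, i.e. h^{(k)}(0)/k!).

L = (160 + 256·x + 256·x^2)·Dx^2 + (48 + 224·x + 384·x^2 + 256·x^3)·Dx^3 + (10 + 16·x + 16·x^2)·Dx^4 + (3 + 14·x + 24·x^2 + 16·x^3)·Dx^5  (order 5).
h: a_k = 0, -2, -2, 20/3, -4/3, -8/3, -32/15, 1472/315, -32/7, 19136/2835, …
ICs: h(0) = 0, h′(0) = -2, h′′(0) = -4, h′′′(0) = 40, h′′′′(0) = -32.

f: a_k = 0, -4, 4, -16/3, 8, -64/5, 64/3, -256/7, 64, -1024/9, …
g: a_k = -2, 0, 16, 0, -64/3, 0, 512/45, 0, -1024/315, 0, …
L₀ := lclm(L_f,L_g); ord L₀ ≤ 2+2.
∫: right-multiply L₀ by Dx.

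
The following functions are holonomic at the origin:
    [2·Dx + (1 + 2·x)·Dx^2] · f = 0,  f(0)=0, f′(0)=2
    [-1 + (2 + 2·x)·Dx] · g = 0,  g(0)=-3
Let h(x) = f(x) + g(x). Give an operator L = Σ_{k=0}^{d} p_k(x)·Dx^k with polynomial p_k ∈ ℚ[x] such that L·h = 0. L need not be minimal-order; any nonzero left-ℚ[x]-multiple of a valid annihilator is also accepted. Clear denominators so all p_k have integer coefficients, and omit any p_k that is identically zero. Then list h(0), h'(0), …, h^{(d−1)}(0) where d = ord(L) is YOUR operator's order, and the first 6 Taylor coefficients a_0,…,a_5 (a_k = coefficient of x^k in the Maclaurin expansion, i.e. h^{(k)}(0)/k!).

f: a_k = 0, 2, -2, 8/3, -4, 32/5, …
g: a_k = -3, -3/2, 3/8, -3/16, 15/128, -21/256, …
f+g: L₀ = lclm(L_f,L_g), ord ≤ 2+1.
L = (10 + 4·x)·Dx + (29 + 52·x + 20·x^2)·Dx^2 + (6 + 22·x + 24·x^2 + 8·x^3)·Dx^3  (order 3).
h: a_k = -3, 1/2, -13/8, 119/48, -497/128, 8087/1280, …
ICs: h(0) = -3, h′(0) = 1/2, h′′(0) = -13/4.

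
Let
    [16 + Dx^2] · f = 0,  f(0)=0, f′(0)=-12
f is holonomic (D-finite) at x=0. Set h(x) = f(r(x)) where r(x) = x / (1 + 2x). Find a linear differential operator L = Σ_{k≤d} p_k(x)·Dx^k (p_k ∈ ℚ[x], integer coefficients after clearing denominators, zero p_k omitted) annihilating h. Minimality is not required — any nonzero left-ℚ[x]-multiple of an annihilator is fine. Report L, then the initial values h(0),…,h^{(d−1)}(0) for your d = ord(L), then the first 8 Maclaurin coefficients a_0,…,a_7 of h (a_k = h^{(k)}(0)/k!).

L = 16 + (4 + 24·x + 48·x^2 + 32·x^3)·Dx + (1 + 8·x + 24·x^2 + 32·x^3 + 16·x^4)·Dx^2  (order 2).
h: a_k = 0, -12, 24, -16, -96, 2752/5, -1920, 565504/105, …
ICs: h(0) = 0, h′(0) = -12.

f: a_k = 0, -12, 0, 32, 0, -128/5, 0, 1024/105, …
Substitute x→r, Dx→(1/r')Dx; clear ⇒ L₀.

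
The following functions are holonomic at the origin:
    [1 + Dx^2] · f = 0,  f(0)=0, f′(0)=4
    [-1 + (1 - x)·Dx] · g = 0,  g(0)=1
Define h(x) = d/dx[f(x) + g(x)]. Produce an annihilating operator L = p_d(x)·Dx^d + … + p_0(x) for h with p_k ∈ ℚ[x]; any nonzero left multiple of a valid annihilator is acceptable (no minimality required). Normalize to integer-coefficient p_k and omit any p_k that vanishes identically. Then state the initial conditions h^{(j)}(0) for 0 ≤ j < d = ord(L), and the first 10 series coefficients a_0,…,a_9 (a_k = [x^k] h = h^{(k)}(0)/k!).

f: a_k = 0, 4, 0, -2/3, 0, 1/30, 0, -1/1260, 0, 1/90720, …
g: a_k = 1, 1, 1, 1, 1, 1, 1, 1, 1, 1, …
h₀=f+g: left-lcm gives L₀, ord ≤ 3.
h=h₀': d/dx-closure on L₀ ⇒ L.
L = (26 - 4·x + 2·x^2) + (-7 + 9·x - 3·x^2 + x^3)·Dx + (26 - 4·x + 2·x^2)·Dx^2 + (-7 + 9·x - 3·x^2 + x^3)·Dx^3  (order 3).
h: a_k = 5, 2, 1, 4, 31/6, 6, 1259/180, 8, 90721/10080, 10, …
ICs: h(0) = 5, h′(0) = 2, h′′(0) = 2.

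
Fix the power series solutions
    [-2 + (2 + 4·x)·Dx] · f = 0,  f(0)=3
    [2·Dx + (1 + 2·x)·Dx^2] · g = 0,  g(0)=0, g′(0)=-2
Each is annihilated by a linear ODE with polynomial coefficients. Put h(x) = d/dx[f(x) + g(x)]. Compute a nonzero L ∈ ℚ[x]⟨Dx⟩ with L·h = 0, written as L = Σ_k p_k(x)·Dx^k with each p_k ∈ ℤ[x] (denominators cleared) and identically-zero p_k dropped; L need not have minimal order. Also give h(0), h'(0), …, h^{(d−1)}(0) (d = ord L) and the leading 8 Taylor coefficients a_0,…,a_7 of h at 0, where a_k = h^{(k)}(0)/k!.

f: a_k = 3, 3, -3/2, 3/2, -15/8, 21/8, -63/16, 99/16, …
g: a_k = 0, -2, 2, -8/3, 4, -32/5, 32/3, -128/7, …
L₀ := lclm(L_f,L_g); ord L₀ ≤ 1+2.
h=h₀': d/dx-closure on L₀ ⇒ L.
L = 2 + (5 + 10·x)·Dx + (1 + 4·x + 4·x^2)·Dx^2  (order 2).
h: a_k = 1, 1, -7/2, 17/2, -151/8, 323/8, -1355/16, 2809/16, …
ICs: h(0) = 1, h′(0) = 1.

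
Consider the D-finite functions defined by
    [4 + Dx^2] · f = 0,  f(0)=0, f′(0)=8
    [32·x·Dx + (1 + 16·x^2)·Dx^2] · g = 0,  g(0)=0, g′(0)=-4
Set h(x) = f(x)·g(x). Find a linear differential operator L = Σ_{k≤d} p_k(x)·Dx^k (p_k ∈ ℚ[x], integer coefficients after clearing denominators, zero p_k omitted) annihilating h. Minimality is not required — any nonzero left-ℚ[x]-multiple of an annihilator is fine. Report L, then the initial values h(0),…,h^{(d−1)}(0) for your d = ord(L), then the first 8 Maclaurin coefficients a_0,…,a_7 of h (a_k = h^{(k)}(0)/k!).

L = (1360 + 60416·x^2 + 106496·x^4 + 262144·x^6 + 1048576·x^8) + (2304·x + 45056·x^3 + 196608·x^5 + 1048576·x^7)·Dx + (360 + 15872·x^2 + 36864·x^4 + 131072·x^6 + 524288·x^8)·Dx^2 + (576·x + 11264·x^3 + 49152·x^5 + 262144·x^7)·Dx^3 + (5 + 192·x^2 + 2560·x^4 + 16384·x^6 + 65536·x^8)·Dx^4  (order 4).
h: a_k = 0, 0, -32, 0, 192, 0, -15808/9, 0, …
ICs: h(0) = 0, h′(0) = 0, h′′(0) = -64, h′′′(0) = 0.

f: a_k = 0, 8, 0, -16/3, 0, 16/15, 0, -32/315, …
g: a_k = 0, -4, 0, 64/3, 0, -1024/5, 0, 16384/7, …
f·g: L₀ = L_f ⊗_s L_g, ord ≤ 2·2.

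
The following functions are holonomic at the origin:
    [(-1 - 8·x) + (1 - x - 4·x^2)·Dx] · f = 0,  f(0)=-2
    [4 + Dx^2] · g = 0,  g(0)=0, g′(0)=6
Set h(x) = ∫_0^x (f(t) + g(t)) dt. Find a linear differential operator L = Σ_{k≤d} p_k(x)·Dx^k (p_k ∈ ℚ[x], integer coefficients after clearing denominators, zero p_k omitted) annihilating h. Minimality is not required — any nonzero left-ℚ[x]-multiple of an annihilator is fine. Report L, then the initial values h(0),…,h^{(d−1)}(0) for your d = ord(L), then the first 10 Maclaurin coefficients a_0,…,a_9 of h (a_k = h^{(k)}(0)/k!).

L = (116 + 1008·x + 968·x^2 + 2688·x^3 + 640·x^4 + 1024·x^5)·Dx + (-28 - 4·x + 8·x^2 + 200·x^3 + 480·x^4 + 384·x^5 + 512·x^6)·Dx^2 + (29 + 252·x + 242·x^2 + 672·x^3 + 160·x^4 + 256·x^5)·Dx^3 + (-7 - x + 2·x^2 + 50·x^3 + 120·x^4 + 96·x^5 + 128·x^6)·Dx^4  (order 4).
h: a_k = 0, -2, 2, -10/3, -11/2, -58/5, -323/15, -362/7, -46309/420, -2330/9, …
ICs: h(0) = 0, h′(0) = -2, h′′(0) = 4, h′′′(0) = -20.

f: a_k = -2, -2, -10, -18, -58, -130, -362, -882, -2330, -5858, …
g: a_k = 0, 6, 0, -4, 0, 4/5, 0, -8/105, 0, 4/945, …
Weyl lclm of L_f,L_g ⇒ L₀ (ord ≤ 3).
∫: right-multiply L₀ by Dx.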